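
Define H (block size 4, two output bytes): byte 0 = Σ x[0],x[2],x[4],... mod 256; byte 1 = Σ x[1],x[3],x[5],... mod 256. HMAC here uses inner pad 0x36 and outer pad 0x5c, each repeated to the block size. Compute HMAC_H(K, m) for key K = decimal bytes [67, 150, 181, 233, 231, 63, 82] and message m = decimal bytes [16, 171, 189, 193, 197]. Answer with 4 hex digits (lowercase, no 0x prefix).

Key decimal bytes [67, 150, 181, 233, 231, 63, 82] = 43 96 b5 e9 e7 3f 52 is 7 bytes > B = 4, so hash it first: H(key) = 31 be, then zero-pad to 4 bytes: K' = 31 be 00 00.
K' ⊕ ipad = 07 88 36 36.  K' ⊕ opad = 6d e2 5c 5c.
Inner input = (K'⊕ipad) ∥ m = 07 88 36 36 ∥ 10 ab bd c1 c5.
Inner hash: even-index sum = 463 mod 256 = 207; odd-index sum = 554 mod 256 = 42 → cf 2a.
Outer input = (K'⊕opad) ∥ inner = 6d e2 5c 5c ∥ cf 2a.
Outer hash (tag): even-index sum = 408 mod 256 = 152; odd-index sum = 360 mod 256 = 104 → 98 68.

9868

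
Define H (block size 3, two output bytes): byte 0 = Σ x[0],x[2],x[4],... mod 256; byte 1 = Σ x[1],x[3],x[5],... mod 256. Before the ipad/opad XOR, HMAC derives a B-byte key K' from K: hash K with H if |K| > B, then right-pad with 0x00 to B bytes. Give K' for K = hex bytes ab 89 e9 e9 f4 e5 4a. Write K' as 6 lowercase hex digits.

|K| = 7 > B = 3, so first hash the key.
H(K): even-index sum = 722 mod 256 = 210; odd-index sum = 599 mod 256 = 87 → d2 57.
Zero-pad H(K) = d2 57 to 3 bytes: K' = d2 57 00.

d25700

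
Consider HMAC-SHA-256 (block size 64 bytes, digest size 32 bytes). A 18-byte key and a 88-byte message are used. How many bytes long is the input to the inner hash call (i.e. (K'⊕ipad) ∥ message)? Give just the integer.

Key is 18 ≤ 64 bytes, zero-padded: |K'| = 64.
Inner input = (K'⊕ipad) ∥ m → 64 + 88 = 152 bytes.

152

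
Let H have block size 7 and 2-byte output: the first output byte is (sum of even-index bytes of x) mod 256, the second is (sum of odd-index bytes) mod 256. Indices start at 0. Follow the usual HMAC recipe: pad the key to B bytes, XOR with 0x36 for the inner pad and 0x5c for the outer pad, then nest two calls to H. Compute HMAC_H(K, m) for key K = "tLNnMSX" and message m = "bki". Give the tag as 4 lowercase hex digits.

Key "tLNnMSX" = 74 4c 4e 6e 4d 53 58 is exactly B = 7 bytes: K' = 74 4c 4e 6e 4d 53 58.
K' ⊕ ipad = 42 7a 78 58 7b 65 6e.  K' ⊕ opad = 28 10 12 32 11 0f 04.
Inner input = (K'⊕ipad) ∥ m = 42 7a 78 58 7b 65 6e ∥ 62 6b 69.
Inner hash: even-index sum = 526 mod 256 = 14; odd-index sum = 514 mod 256 = 2 → 0e 02.
Outer input = (K'⊕opad) ∥ inner = 28 10 12 32 11 0f 04 ∥ 0e 02.
Outer hash (tag): even-index sum = 81 mod 256 = 81; odd-index sum = 95 mod 256 = 95 → 51 5f.

515f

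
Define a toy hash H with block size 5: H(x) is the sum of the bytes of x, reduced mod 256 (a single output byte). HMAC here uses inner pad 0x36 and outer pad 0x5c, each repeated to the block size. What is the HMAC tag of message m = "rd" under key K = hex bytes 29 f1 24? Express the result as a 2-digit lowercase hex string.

8c

Key hex bytes 29 f1 24 is 3 bytes ≤ B = 5; zero-pad to 5 bytes: K' = 29 f1 24 00 00.
K' ⊕ ipad = 1f c7 12 36 36.  K' ⊕ opad = 75 ad 78 5c 5c.
Inner input = (K'⊕ipad) ∥ m = 1f c7 12 36 36 ∥ 72 64.
Inner hash: sum = 31+199+18+54+54+114+100 = 570; mod 256 = 58 → 3a.
Outer input = (K'⊕opad) ∥ inner = 75 ad 78 5c 5c ∥ 3a.
Outer hash (tag): sum = 117+173+120+92+92+58 = 652; mod 256 = 140 → 8c.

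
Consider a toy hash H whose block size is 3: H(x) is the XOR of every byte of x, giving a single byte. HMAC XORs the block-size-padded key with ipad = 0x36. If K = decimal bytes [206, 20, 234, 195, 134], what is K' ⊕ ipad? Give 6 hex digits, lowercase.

433636

Key decimal bytes [206, 20, 234, 195, 134] = ce 14 ea c3 86 is 5 bytes > B = 3, so hash it first: H(key) = 75, then zero-pad to 3 bytes: K' = 75 00 00.
XOR each byte with 0x36: 75⊕36=43, 00⊕36=36, 00⊕36=36.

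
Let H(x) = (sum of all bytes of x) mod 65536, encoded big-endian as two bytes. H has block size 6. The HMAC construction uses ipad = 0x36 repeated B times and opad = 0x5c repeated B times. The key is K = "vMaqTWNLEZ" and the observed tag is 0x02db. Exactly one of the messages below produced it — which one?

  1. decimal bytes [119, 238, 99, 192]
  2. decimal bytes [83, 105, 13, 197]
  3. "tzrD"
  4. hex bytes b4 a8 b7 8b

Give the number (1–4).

Key "vMaqTWNLEZ" = 76 4d 61 71 54 57 4e 4c 45 5a is 10 bytes > B = 6, so hash it first: H(key) = 03 79, then zero-pad to 6 bytes: K' = 03 79 00 00 00 00.
K' ⊕ ipad = 35 4f 36 36 36 36; K' ⊕ opad = 5f 25 5c 5c 5c 5c.
m1: inner = H(35 4f 36 36 36 36 77 ee 63 c0) = 03 e4; tag = H(5f 25 5c 5c 5c 5c 03 e4) = 02db ← matches
m2: inner = H(35 4f 36 36 36 36 53 69 0d c5) = 02 ea; tag = H(5f 25 5c 5c 5c 5c 02 ea) = 02e0
m3: inner = H(35 4f 36 36 36 36 74 7a 72 44) = 03 00; tag = H(5f 25 5c 5c 5c 5c 03 00) = 01f7
m4: inner = H(35 4f 36 36 36 36 b4 a8 b7 8b) = 03 fa; tag = H(5f 25 5c 5c 5c 5c 03 fa) = 02f1

1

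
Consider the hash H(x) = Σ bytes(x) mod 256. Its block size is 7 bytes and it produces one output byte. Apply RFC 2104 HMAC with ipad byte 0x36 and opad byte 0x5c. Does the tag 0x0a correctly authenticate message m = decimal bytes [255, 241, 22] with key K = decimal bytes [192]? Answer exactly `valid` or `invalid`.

Key decimal bytes [192] = c0 is 1 byte ≤ B = 7; zero-pad to 7 bytes: K' = c0 00 00 00 00 00 00.
K' ⊕ ipad = f6 36 36 36 36 36 36; K' ⊕ opad = 9c 5c 5c 5c 5c 5c 5c.
Inner hash: sum = 246+54+54+54+54+54+54+255+241+22 = 1088; mod 256 = 64 → 40.
Outer hash (recomputed tag): sum = 156+92+92+92+92+92+92+64 = 772; mod 256 = 4 → 04.
Recomputed tag = 04; claimed = 0a → mismatch.

invalid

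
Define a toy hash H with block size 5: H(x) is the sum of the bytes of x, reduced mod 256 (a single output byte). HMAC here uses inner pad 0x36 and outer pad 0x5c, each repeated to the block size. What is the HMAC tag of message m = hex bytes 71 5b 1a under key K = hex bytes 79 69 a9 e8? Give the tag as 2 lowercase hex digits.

a6

Key hex bytes 79 69 a9 e8 is 4 bytes ≤ B = 5; zero-pad to 5 bytes: K' = 79 69 a9 e8 00.
K' ⊕ ipad = 4f 5f 9f de 36.  K' ⊕ opad = 25 35 f5 b4 5c.
Inner input = (K'⊕ipad) ∥ m = 4f 5f 9f de 36 ∥ 71 5b 1a.
Inner hash: sum = 79+95+159+222+54+113+91+26 = 839; mod 256 = 71 → 47.
Outer input = (K'⊕opad) ∥ inner = 25 35 f5 b4 5c ∥ 47.
Outer hash (tag): sum = 37+53+245+180+92+71 = 678; mod 256 = 166 → a6.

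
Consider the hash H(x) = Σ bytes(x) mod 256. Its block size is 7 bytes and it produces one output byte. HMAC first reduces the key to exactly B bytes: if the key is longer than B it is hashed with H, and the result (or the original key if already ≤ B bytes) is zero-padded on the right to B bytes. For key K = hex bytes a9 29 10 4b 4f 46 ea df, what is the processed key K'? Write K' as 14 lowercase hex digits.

8b000000000000

|K| = 8 > B = 7, so first hash the key.
H(K): sum = 169+41+16+75+79+70+234+223 = 907; mod 256 = 139 → 8b.
Zero-pad H(K) = 8b to 7 bytes: K' = 8b 00 00 00 00 00 00.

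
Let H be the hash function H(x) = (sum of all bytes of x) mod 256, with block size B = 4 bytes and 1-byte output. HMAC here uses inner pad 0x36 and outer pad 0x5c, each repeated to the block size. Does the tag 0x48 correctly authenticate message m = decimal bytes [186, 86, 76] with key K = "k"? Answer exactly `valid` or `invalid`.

invalid

Key "k" = 6b is 1 byte ≤ B = 4; zero-pad to 4 bytes: K' = 6b 00 00 00.
K' ⊕ ipad = 5d 36 36 36; K' ⊕ opad = 37 5c 5c 5c.
Inner hash: sum = 93+54+54+54+186+86+76 = 603; mod 256 = 91 → 5b.
Outer hash (recomputed tag): sum = 55+92+92+92+91 = 422; mod 256 = 166 → a6.
Recomputed tag = a6; claimed = 48 → mismatch.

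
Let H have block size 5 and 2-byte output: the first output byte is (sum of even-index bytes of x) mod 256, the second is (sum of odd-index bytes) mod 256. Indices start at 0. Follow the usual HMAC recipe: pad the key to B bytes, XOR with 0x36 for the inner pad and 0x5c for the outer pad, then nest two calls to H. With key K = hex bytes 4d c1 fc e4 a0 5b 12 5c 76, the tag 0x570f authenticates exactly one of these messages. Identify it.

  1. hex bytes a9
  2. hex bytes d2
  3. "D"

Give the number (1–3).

2

Key hex bytes 4d c1 fc e4 a0 5b 12 5c 76 is 9 bytes > B = 5, so hash it first: H(key) = 71 5c, then zero-pad to 5 bytes: K' = 71 5c 00 00 00.
K' ⊕ ipad = 47 6a 36 36 36; K' ⊕ opad = 2d 00 5c 5c 5c.
m1: inner = H(47 6a 36 36 36 a9) = b3 49; tag = H(2d 00 5c 5c 5c b3 49) = 2e0f
m2: inner = H(47 6a 36 36 36 d2) = b3 72; tag = H(2d 00 5c 5c 5c b3 72) = 570f ← matches
m3: inner = H(47 6a 36 36 36 44) = b3 e4; tag = H(2d 00 5c 5c 5c b3 e4) = c90f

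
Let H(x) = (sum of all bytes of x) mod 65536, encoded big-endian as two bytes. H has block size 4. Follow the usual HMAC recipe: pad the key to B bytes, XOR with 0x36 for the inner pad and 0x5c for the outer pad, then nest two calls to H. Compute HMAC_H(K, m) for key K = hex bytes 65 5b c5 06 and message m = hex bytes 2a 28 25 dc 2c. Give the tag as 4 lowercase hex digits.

Key hex bytes 65 5b c5 06 is exactly B = 4 bytes: K' = 65 5b c5 06.
K' ⊕ ipad = 53 6d f3 30.  K' ⊕ opad = 39 07 99 5a.
Inner input = (K'⊕ipad) ∥ m = 53 6d f3 30 ∥ 2a 28 25 dc 2c.
Inner hash: sum = 83+109+243+48+42+40+37+220+44 = 866 → 03 62.
Outer input = (K'⊕opad) ∥ inner = 39 07 99 5a ∥ 03 62.
Outer hash (tag): sum = 57+7+153+90+3+98 = 408 → 01 98.

0198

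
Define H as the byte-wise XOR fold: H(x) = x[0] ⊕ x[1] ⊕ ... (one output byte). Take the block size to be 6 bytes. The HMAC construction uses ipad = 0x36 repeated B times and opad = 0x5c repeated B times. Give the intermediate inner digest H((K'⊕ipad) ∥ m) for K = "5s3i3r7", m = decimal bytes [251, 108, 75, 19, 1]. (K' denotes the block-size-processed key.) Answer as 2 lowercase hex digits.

a4

Key "5s3i3r7" = 35 73 33 69 33 72 37 is 7 bytes > B = 6, so hash it first: H(key) = 6a, then zero-pad to 6 bytes: K' = 6a 00 00 00 00 00.
K' ⊕ ipad = 5c 36 36 36 36 36.
Inner input = 5c 36 36 36 36 36 ∥ fb 6c 4b 13 01.
Inner hash: XOR 5c⊕36⊕36⊕36⊕36⊕36⊕fb⊕6c⊕4b⊕13⊕01 = a4.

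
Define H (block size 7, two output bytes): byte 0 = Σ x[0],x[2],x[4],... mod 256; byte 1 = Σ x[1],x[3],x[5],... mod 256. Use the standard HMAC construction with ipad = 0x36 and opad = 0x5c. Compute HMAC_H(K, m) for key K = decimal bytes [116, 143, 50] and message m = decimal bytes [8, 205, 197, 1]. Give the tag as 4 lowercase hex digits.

400b

Key decimal bytes [116, 143, 50] = 74 8f 32 is 3 bytes ≤ B = 7; zero-pad to 7 bytes: K' = 74 8f 32 00 00 00 00.
K' ⊕ ipad = 42 b9 04 36 36 36 36.  K' ⊕ opad = 28 d3 6e 5c 5c 5c 5c.
Inner input = (K'⊕ipad) ∥ m = 42 b9 04 36 36 36 36 ∥ 08 cd c5 01.
Inner hash: even-index sum = 384 mod 256 = 128; odd-index sum = 498 mod 256 = 242 → 80 f2.
Outer input = (K'⊕opad) ∥ inner = 28 d3 6e 5c 5c 5c 5c ∥ 80 f2.
Outer hash (tag): even-index sum = 576 mod 256 = 64; odd-index sum = 523 mod 256 = 11 → 40 0b.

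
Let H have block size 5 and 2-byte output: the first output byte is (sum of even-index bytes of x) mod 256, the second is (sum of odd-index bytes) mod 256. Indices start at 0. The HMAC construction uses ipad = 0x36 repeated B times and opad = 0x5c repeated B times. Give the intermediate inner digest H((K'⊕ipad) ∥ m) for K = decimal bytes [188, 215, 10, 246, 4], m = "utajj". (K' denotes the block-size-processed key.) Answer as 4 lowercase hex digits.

d6e1

Key decimal bytes [188, 215, 10, 246, 4] = bc d7 0a f6 04 is exactly B = 5 bytes: K' = bc d7 0a f6 04.
K' ⊕ ipad = 8a e1 3c c0 32.
Inner input = 8a e1 3c c0 32 ∥ 75 74 61 6a 6a.
Inner hash: even-index sum = 470 mod 256 = 214; odd-index sum = 737 mod 256 = 225 → d6 e1.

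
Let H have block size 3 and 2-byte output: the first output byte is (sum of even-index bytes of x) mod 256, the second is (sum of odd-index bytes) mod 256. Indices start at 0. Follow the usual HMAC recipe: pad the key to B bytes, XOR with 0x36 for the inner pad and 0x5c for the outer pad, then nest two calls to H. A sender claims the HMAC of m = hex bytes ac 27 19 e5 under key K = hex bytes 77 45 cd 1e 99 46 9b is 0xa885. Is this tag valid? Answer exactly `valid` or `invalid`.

invalid

Key hex bytes 77 45 cd 1e 99 46 9b is 7 bytes > B = 3, so hash it first: H(key) = 78 a9, then zero-pad to 3 bytes: K' = 78 a9 00.
K' ⊕ ipad = 4e 9f 36; K' ⊕ opad = 24 f5 5c.
Inner hash: even-index sum = 400 mod 256 = 144; odd-index sum = 356 mod 256 = 100 → 90 64.
Outer hash (recomputed tag): even-index sum = 228 mod 256 = 228; odd-index sum = 389 mod 256 = 133 → e4 85.
Recomputed tag = e485; claimed = a885 → mismatch.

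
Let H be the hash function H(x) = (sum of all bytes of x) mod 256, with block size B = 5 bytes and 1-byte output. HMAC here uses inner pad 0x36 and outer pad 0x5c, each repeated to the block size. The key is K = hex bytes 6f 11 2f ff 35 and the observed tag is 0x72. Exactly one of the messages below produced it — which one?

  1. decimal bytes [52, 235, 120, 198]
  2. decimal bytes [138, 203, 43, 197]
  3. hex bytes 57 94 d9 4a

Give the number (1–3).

Key hex bytes 6f 11 2f ff 35 is exactly B = 5 bytes: K' = 6f 11 2f ff 35.
K' ⊕ ipad = 59 27 19 c9 03; K' ⊕ opad = 33 4d 73 a3 69.
m1: inner = H(59 27 19 c9 03 34 eb 78 c6) = c2; tag = H(33 4d 73 a3 69 c2) = c1
m2: inner = H(59 27 19 c9 03 8a cb 2b c5) = aa; tag = H(33 4d 73 a3 69 aa) = a9
m3: inner = H(59 27 19 c9 03 57 94 d9 4a) = 73; tag = H(33 4d 73 a3 69 73) = 72 ← matches

3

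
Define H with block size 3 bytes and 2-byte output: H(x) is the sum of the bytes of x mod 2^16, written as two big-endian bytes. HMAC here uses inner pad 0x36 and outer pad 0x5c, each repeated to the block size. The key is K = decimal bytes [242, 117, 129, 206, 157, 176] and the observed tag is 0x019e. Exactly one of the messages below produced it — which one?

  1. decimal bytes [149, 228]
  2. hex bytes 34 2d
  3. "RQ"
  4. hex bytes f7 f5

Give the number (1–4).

4

Key decimal bytes [242, 117, 129, 206, 157, 176] = f2 75 81 ce 9d b0 is 6 bytes > B = 3, so hash it first: H(key) = 04 03, then zero-pad to 3 bytes: K' = 04 03 00.
K' ⊕ ipad = 32 35 36; K' ⊕ opad = 58 5f 5c.
m1: inner = H(32 35 36 95 e4) = 02 16; tag = H(58 5f 5c 02 16) = 012b
m2: inner = H(32 35 36 34 2d) = 00 fe; tag = H(58 5f 5c 00 fe) = 0211
m3: inner = H(32 35 36 52 51) = 01 40; tag = H(58 5f 5c 01 40) = 0154
m4: inner = H(32 35 36 f7 f5) = 02 89; tag = H(58 5f 5c 02 89) = 019e ← matches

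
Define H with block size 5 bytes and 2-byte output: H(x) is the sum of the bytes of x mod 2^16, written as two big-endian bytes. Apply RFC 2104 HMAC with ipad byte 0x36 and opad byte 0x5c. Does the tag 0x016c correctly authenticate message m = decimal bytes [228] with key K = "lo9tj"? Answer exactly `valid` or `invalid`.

valid

Key "lo9tj" = 6c 6f 39 74 6a is exactly B = 5 bytes: K' = 6c 6f 39 74 6a.
K' ⊕ ipad = 5a 59 0f 42 5c; K' ⊕ opad = 30 33 65 28 36.
Inner hash: sum = 90+89+15+66+92+228 = 580 → 02 44.
Outer hash (recomputed tag): sum = 48+51+101+40+54+2+68 = 364 → 01 6c.
Recomputed tag = 016c; claimed = 016c → match.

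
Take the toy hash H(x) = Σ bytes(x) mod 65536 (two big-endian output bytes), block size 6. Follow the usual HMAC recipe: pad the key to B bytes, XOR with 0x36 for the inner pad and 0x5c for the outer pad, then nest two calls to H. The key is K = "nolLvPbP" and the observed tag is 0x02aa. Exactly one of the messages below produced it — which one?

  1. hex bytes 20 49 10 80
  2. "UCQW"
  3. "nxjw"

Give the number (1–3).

Key "nolLvPbP" = 6e 6f 6c 4c 76 50 62 50 is 8 bytes > B = 6, so hash it first: H(key) = 03 0d, then zero-pad to 6 bytes: K' = 03 0d 00 00 00 00.
K' ⊕ ipad = 35 3b 36 36 36 36; K' ⊕ opad = 5f 51 5c 5c 5c 5c.
m1: inner = H(35 3b 36 36 36 36 20 49 10 80) = 02 41; tag = H(5f 51 5c 5c 5c 5c 02 41) = 0263
m2: inner = H(35 3b 36 36 36 36 55 43 51 57) = 02 88; tag = H(5f 51 5c 5c 5c 5c 02 88) = 02aa ← matches
m3: inner = H(35 3b 36 36 36 36 6e 78 6a 77) = 03 0f; tag = H(5f 51 5c 5c 5c 5c 03 0f) = 0232

2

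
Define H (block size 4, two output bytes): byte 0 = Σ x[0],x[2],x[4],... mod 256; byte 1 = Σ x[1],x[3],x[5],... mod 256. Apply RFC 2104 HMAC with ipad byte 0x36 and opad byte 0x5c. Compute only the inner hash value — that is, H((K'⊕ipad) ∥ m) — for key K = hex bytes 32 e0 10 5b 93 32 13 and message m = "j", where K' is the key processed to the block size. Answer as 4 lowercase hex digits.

7e91

Key hex bytes 32 e0 10 5b 93 32 13 is 7 bytes > B = 4, so hash it first: H(key) = e8 6d, then zero-pad to 4 bytes: K' = e8 6d 00 00.
K' ⊕ ipad = de 5b 36 36.
Inner input = de 5b 36 36 ∥ 6a.
Inner hash: even-index sum = 382 mod 256 = 126; odd-index sum = 145 mod 256 = 145 → 7e 91.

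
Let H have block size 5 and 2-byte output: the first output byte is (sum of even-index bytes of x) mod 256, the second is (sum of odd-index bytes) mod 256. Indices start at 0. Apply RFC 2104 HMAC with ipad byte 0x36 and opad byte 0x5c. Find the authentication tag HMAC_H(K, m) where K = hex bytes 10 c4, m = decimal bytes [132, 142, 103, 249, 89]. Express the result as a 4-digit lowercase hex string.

Key hex bytes 10 c4 is 2 bytes ≤ B = 5; zero-pad to 5 bytes: K' = 10 c4 00 00 00.
K' ⊕ ipad = 26 f2 36 36 36.  K' ⊕ opad = 4c 98 5c 5c 5c.
Inner input = (K'⊕ipad) ∥ m = 26 f2 36 36 36 ∥ 84 8e 67 f9 59.
Inner hash: even-index sum = 537 mod 256 = 25; odd-index sum = 620 mod 256 = 108 → 19 6c.
Outer input = (K'⊕opad) ∥ inner = 4c 98 5c 5c 5c ∥ 19 6c.
Outer hash (tag): even-index sum = 368 mod 256 = 112; odd-index sum = 269 mod 256 = 13 → 70 0d.

700d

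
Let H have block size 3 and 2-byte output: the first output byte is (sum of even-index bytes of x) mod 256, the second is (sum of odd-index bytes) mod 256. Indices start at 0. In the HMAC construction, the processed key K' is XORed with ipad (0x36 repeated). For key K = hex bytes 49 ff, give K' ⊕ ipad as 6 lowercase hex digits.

Key hex bytes 49 ff is 2 bytes ≤ B = 3; zero-pad to 3 bytes: K' = 49 ff 00.
XOR each byte with 0x36: 49⊕36=7f, ff⊕36=c9, 00⊕36=36.

7fc936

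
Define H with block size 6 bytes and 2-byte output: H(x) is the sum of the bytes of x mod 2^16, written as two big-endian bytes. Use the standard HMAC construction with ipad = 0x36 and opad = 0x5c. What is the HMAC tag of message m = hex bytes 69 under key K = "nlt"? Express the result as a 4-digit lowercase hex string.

029e

Key "nlt" = 6e 6c 74 is 3 bytes ≤ B = 6; zero-pad to 6 bytes: K' = 6e 6c 74 00 00 00.
K' ⊕ ipad = 58 5a 42 36 36 36.  K' ⊕ opad = 32 30 28 5c 5c 5c.
Inner input = (K'⊕ipad) ∥ m = 58 5a 42 36 36 36 ∥ 69.
Inner hash: sum = 88+90+66+54+54+54+105 = 511 → 01 ff.
Outer input = (K'⊕opad) ∥ inner = 32 30 28 5c 5c 5c ∥ 01 ff.
Outer hash (tag): sum = 50+48+40+92+92+92+1+255 = 670 → 02 9e.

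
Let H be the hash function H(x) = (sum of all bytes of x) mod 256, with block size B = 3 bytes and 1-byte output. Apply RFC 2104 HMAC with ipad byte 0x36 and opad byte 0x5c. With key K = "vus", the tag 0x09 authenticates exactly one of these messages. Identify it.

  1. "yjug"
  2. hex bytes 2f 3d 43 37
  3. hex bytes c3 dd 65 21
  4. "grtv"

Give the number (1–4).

Key "vus" = 76 75 73 is exactly B = 3 bytes: K' = 76 75 73.
K' ⊕ ipad = 40 43 45; K' ⊕ opad = 2a 29 2f.
m1: inner = H(40 43 45 79 6a 75 67) = 87; tag = H(2a 29 2f 87) = 09 ← matches
m2: inner = H(40 43 45 2f 3d 43 37) = ae; tag = H(2a 29 2f ae) = 30
m3: inner = H(40 43 45 c3 dd 65 21) = ee; tag = H(2a 29 2f ee) = 70
m4: inner = H(40 43 45 67 72 74 76) = 8b; tag = H(2a 29 2f 8b) = 0d

1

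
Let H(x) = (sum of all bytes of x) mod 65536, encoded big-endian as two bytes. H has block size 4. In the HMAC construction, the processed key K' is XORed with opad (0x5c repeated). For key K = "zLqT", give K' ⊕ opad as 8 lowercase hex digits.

26102d08

Key "zLqT" = 7a 4c 71 54 is exactly B = 4 bytes: K' = 7a 4c 71 54.
XOR each byte with 0x5c: 7a⊕5c=26, 4c⊕5c=10, 71⊕5c=2d, 54⊕5c=08.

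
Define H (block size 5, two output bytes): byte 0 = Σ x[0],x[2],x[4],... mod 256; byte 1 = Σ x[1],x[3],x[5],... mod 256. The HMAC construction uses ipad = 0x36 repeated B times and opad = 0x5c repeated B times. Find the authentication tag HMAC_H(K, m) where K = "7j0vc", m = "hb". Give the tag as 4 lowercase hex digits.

Key "7j0vc" = 37 6a 30 76 63 is exactly B = 5 bytes: K' = 37 6a 30 76 63.
K' ⊕ ipad = 01 5c 06 40 55.  K' ⊕ opad = 6b 36 6c 2a 3f.
Inner input = (K'⊕ipad) ∥ m = 01 5c 06 40 55 ∥ 68 62.
Inner hash: even-index sum = 190 mod 256 = 190; odd-index sum = 260 mod 256 = 4 → be 04.
Outer input = (K'⊕opad) ∥ inner = 6b 36 6c 2a 3f ∥ be 04.
Outer hash (tag): even-index sum = 282 mod 256 = 26; odd-index sum = 286 mod 256 = 30 → 1a 1e.

1a1e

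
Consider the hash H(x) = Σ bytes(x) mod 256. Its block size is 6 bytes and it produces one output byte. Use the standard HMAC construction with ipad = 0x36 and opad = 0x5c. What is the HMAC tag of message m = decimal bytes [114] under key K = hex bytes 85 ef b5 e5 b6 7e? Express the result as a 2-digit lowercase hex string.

56

Key hex bytes 85 ef b5 e5 b6 7e is exactly B = 6 bytes: K' = 85 ef b5 e5 b6 7e.
K' ⊕ ipad = b3 d9 83 d3 80 48.  K' ⊕ opad = d9 b3 e9 b9 ea 22.
Inner input = (K'⊕ipad) ∥ m = b3 d9 83 d3 80 48 ∥ 72.
Inner hash: sum = 179+217+131+211+128+72+114 = 1052; mod 256 = 28 → 1c.
Outer input = (K'⊕opad) ∥ inner = d9 b3 e9 b9 ea 22 ∥ 1c.
Outer hash (tag): sum = 217+179+233+185+234+34+28 = 1110; mod 256 = 86 → 56.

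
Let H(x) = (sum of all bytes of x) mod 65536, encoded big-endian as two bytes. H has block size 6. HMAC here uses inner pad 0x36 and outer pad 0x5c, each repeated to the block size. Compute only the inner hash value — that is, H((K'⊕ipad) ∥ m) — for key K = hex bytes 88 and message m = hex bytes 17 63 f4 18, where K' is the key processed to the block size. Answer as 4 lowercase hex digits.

0352

Key hex bytes 88 is 1 byte ≤ B = 6; zero-pad to 6 bytes: K' = 88 00 00 00 00 00.
K' ⊕ ipad = be 36 36 36 36 36.
Inner input = be 36 36 36 36 36 ∥ 17 63 f4 18.
Inner hash: sum = 190+54+54+54+54+54+23+99+244+24 = 850 → 03 52.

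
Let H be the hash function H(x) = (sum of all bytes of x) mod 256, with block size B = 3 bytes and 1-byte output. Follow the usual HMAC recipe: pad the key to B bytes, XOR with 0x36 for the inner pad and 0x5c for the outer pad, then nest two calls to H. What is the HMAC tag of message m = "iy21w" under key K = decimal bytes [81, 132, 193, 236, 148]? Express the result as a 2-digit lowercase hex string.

Key decimal bytes [81, 132, 193, 236, 148] = 51 84 c1 ec 94 is 5 bytes > B = 3, so hash it first: H(key) = 16, then zero-pad to 3 bytes: K' = 16 00 00.
K' ⊕ ipad = 20 36 36.  K' ⊕ opad = 4a 5c 5c.
Inner input = (K'⊕ipad) ∥ m = 20 36 36 ∥ 69 79 32 31 77.
Inner hash: sum = 32+54+54+105+121+50+49+119 = 584; mod 256 = 72 → 48.
Outer input = (K'⊕opad) ∥ inner = 4a 5c 5c ∥ 48.
Outer hash (tag): sum = 74+92+92+72 = 330; mod 256 = 74 → 4a.

4a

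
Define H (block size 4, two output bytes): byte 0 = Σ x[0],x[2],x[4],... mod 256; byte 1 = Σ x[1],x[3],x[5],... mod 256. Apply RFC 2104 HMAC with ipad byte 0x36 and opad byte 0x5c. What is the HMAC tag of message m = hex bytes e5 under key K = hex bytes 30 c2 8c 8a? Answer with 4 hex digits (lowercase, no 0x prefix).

Key hex bytes 30 c2 8c 8a is exactly B = 4 bytes: K' = 30 c2 8c 8a.
K' ⊕ ipad = 06 f4 ba bc.  K' ⊕ opad = 6c 9e d0 d6.
Inner input = (K'⊕ipad) ∥ m = 06 f4 ba bc ∥ e5.
Inner hash: even-index sum = 421 mod 256 = 165; odd-index sum = 432 mod 256 = 176 → a5 b0.
Outer input = (K'⊕opad) ∥ inner = 6c 9e d0 d6 ∥ a5 b0.
Outer hash (tag): even-index sum = 481 mod 256 = 225; odd-index sum = 548 mod 256 = 36 → e1 24.

e124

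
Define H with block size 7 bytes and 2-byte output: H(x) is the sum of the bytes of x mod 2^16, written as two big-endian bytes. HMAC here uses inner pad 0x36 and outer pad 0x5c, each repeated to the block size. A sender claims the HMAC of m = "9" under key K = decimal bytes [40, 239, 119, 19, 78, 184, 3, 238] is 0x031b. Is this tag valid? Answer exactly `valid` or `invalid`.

Key decimal bytes [40, 239, 119, 19, 78, 184, 3, 238] = 28 ef 77 13 4e b8 03 ee is 8 bytes > B = 7, so hash it first: H(key) = 03 98, then zero-pad to 7 bytes: K' = 03 98 00 00 00 00 00.
K' ⊕ ipad = 35 ae 36 36 36 36 36; K' ⊕ opad = 5f c4 5c 5c 5c 5c 5c.
Inner hash: sum = 53+174+54+54+54+54+54+57 = 554 → 02 2a.
Outer hash (recomputed tag): sum = 95+196+92+92+92+92+92+2+42 = 795 → 03 1b.
Recomputed tag = 031b; claimed = 031b → match.

valid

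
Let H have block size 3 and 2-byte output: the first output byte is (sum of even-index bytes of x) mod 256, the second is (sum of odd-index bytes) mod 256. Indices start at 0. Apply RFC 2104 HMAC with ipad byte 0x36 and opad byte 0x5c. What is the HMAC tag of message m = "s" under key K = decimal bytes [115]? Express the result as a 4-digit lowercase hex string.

Key decimal bytes [115] = 73 is 1 byte ≤ B = 3; zero-pad to 3 bytes: K' = 73 00 00.
K' ⊕ ipad = 45 36 36.  K' ⊕ opad = 2f 5c 5c.
Inner input = (K'⊕ipad) ∥ m = 45 36 36 ∥ 73.
Inner hash: even-index sum = 123 mod 256 = 123; odd-index sum = 169 mod 256 = 169 → 7b a9.
Outer input = (K'⊕opad) ∥ inner = 2f 5c 5c ∥ 7b a9.
Outer hash (tag): even-index sum = 308 mod 256 = 52; odd-index sum = 215 mod 256 = 215 → 34 d7.

34d7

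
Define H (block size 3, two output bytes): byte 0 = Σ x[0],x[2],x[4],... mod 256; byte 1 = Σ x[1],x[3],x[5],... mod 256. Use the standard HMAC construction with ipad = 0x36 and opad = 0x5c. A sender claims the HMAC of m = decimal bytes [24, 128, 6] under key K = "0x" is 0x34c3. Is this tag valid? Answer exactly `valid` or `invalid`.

Key "0x" = 30 78 is 2 bytes ≤ B = 3; zero-pad to 3 bytes: K' = 30 78 00.
K' ⊕ ipad = 06 4e 36; K' ⊕ opad = 6c 24 5c.
Inner hash: even-index sum = 188 mod 256 = 188; odd-index sum = 108 mod 256 = 108 → bc 6c.
Outer hash (recomputed tag): even-index sum = 308 mod 256 = 52; odd-index sum = 224 mod 256 = 224 → 34 e0.
Recomputed tag = 34e0; claimed = 34c3 → mismatch.

invalid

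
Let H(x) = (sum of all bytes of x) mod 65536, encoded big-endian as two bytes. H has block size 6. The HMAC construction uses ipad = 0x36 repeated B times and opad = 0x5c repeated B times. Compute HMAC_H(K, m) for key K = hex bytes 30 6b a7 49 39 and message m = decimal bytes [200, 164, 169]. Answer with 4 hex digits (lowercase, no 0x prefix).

0344

Key hex bytes 30 6b a7 49 39 is 5 bytes ≤ B = 6; zero-pad to 6 bytes: K' = 30 6b a7 49 39 00.
K' ⊕ ipad = 06 5d 91 7f 0f 36.  K' ⊕ opad = 6c 37 fb 15 65 5c.
Inner input = (K'⊕ipad) ∥ m = 06 5d 91 7f 0f 36 ∥ c8 a4 a9.
Inner hash: sum = 6+93+145+127+15+54+200+164+169 = 973 → 03 cd.
Outer input = (K'⊕opad) ∥ inner = 6c 37 fb 15 65 5c ∥ 03 cd.
Outer hash (tag): sum = 108+55+251+21+101+92+3+205 = 836 → 03 44.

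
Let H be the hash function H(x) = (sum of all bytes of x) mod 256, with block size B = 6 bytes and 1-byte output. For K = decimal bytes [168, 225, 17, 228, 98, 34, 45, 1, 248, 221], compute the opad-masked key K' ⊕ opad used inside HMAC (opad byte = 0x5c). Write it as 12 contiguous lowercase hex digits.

Key decimal bytes [168, 225, 17, 228, 98, 34, 45, 1, 248, 221] = a8 e1 11 e4 62 22 2d 01 f8 dd is 10 bytes > B = 6, so hash it first: H(key) = 05, then zero-pad to 6 bytes: K' = 05 00 00 00 00 00.
XOR each byte with 0x5c: 05⊕5c=59, 00⊕5c=5c, 00⊕5c=5c, 00⊕5c=5c, 00⊕5c=5c, 00⊕5c=5c.

595c5c5c5c5c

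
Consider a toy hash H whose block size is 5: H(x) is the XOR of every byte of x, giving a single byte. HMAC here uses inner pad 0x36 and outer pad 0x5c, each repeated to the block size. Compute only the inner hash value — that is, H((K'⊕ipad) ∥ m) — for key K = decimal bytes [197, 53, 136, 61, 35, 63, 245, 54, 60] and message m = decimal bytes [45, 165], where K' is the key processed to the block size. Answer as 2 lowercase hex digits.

Key decimal bytes [197, 53, 136, 61, 35, 63, 245, 54, 60] = c5 35 88 3d 23 3f f5 36 3c is 9 bytes > B = 5, so hash it first: H(key) = a6, then zero-pad to 5 bytes: K' = a6 00 00 00 00.
K' ⊕ ipad = 90 36 36 36 36.
Inner input = 90 36 36 36 36 ∥ 2d a5.
Inner hash: XOR 90⊕36⊕36⊕36⊕36⊕2d⊕a5 = 18.

18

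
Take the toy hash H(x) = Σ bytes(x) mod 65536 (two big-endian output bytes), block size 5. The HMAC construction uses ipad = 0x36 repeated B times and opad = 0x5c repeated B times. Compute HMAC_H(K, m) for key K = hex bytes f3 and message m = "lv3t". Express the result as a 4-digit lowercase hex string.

0248

Key hex bytes f3 is 1 byte ≤ B = 5; zero-pad to 5 bytes: K' = f3 00 00 00 00.
K' ⊕ ipad = c5 36 36 36 36.  K' ⊕ opad = af 5c 5c 5c 5c.
Inner input = (K'⊕ipad) ∥ m = c5 36 36 36 36 ∥ 6c 76 33 74.
Inner hash: sum = 197+54+54+54+54+108+118+51+116 = 806 → 03 26.
Outer input = (K'⊕opad) ∥ inner = af 5c 5c 5c 5c ∥ 03 26.
Outer hash (tag): sum = 175+92+92+92+92+3+38 = 584 → 02 48.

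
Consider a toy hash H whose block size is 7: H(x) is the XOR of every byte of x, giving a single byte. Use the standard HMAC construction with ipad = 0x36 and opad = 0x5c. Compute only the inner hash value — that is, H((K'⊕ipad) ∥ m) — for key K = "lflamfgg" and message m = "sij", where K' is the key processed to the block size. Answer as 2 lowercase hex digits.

Key "lflamfgg" = 6c 66 6c 61 6d 66 67 67 is 8 bytes > B = 7, so hash it first: H(key) = 0c, then zero-pad to 7 bytes: K' = 0c 00 00 00 00 00 00.
K' ⊕ ipad = 3a 36 36 36 36 36 36.
Inner input = 3a 36 36 36 36 36 36 ∥ 73 69 6a.
Inner hash: XOR 3a⊕36⊕36⊕36⊕36⊕36⊕36⊕73⊕69⊕6a = 4a.

4a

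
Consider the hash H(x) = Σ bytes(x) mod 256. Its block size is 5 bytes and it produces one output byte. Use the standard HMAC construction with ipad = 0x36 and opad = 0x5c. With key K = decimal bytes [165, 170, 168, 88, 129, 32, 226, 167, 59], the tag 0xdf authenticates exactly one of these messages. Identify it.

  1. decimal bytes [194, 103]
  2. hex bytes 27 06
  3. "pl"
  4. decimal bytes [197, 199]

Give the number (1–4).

2

Key decimal bytes [165, 170, 168, 88, 129, 32, 226, 167, 59] = a5 aa a8 58 81 20 e2 a7 3b is 9 bytes > B = 5, so hash it first: H(key) = b4, then zero-pad to 5 bytes: K' = b4 00 00 00 00.
K' ⊕ ipad = 82 36 36 36 36; K' ⊕ opad = e8 5c 5c 5c 5c.
m1: inner = H(82 36 36 36 36 c2 67) = 83; tag = H(e8 5c 5c 5c 5c 83) = db
m2: inner = H(82 36 36 36 36 27 06) = 87; tag = H(e8 5c 5c 5c 5c 87) = df ← matches
m3: inner = H(82 36 36 36 36 70 6c) = 36; tag = H(e8 5c 5c 5c 5c 36) = 8e
m4: inner = H(82 36 36 36 36 c5 c7) = e6; tag = H(e8 5c 5c 5c 5c e6) = 3e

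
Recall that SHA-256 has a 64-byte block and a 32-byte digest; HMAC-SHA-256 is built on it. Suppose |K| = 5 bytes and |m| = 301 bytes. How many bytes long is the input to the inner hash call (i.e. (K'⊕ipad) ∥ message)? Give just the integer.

Key is 5 ≤ 64 bytes, zero-padded: |K'| = 64.
Inner input = (K'⊕ipad) ∥ m → 64 + 301 = 365 bytes.

365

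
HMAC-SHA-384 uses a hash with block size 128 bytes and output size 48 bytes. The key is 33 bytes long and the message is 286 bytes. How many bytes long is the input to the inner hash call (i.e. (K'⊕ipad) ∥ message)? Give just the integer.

Key is 33 ≤ 128 bytes, zero-padded: |K'| = 128.
Inner input = (K'⊕ipad) ∥ m → 128 + 286 = 414 bytes.

414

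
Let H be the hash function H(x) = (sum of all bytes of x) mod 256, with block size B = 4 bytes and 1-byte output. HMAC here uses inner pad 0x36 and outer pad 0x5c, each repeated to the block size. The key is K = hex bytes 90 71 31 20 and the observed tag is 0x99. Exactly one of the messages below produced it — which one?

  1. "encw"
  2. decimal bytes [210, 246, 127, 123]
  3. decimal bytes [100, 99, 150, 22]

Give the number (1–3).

Key hex bytes 90 71 31 20 is exactly B = 4 bytes: K' = 90 71 31 20.
K' ⊕ ipad = a6 47 07 16; K' ⊕ opad = cc 2d 6d 7c.
m1: inner = H(a6 47 07 16 65 6e 63 77) = b7; tag = H(cc 2d 6d 7c b7) = 99 ← matches
m2: inner = H(a6 47 07 16 d2 f6 7f 7b) = cc; tag = H(cc 2d 6d 7c cc) = ae
m3: inner = H(a6 47 07 16 64 63 96 16) = 7d; tag = H(cc 2d 6d 7c 7d) = 5f

1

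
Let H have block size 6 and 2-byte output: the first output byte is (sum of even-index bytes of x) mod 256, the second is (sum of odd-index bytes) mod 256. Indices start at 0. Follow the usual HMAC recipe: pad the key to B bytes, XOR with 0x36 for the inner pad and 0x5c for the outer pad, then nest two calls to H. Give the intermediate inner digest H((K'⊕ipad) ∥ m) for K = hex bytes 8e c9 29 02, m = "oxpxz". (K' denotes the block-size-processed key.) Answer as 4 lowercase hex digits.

6659

Key hex bytes 8e c9 29 02 is 4 bytes ≤ B = 6; zero-pad to 6 bytes: K' = 8e c9 29 02 00 00.
K' ⊕ ipad = b8 ff 1f 34 36 36.
Inner input = b8 ff 1f 34 36 36 ∥ 6f 78 70 78 7a.
Inner hash: even-index sum = 614 mod 256 = 102; odd-index sum = 601 mod 256 = 89 → 66 59.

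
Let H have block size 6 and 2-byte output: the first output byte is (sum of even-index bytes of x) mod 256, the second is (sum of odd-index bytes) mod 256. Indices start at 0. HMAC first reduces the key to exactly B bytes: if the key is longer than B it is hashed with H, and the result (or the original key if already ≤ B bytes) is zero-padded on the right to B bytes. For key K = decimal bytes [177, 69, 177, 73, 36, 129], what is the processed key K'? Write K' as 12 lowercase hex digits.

b145b1492481

Key decimal bytes [177, 69, 177, 73, 36, 129] = b1 45 b1 49 24 81 is exactly B = 6 bytes: K' = b1 45 b1 49 24 81.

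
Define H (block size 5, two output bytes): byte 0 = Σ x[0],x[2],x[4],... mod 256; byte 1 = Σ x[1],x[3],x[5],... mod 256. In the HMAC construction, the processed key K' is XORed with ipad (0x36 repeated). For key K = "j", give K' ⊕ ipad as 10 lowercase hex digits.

5c36363636

Key "j" = 6a is 1 byte ≤ B = 5; zero-pad to 5 bytes: K' = 6a 00 00 00 00.
XOR each byte with 0x36: 6a⊕36=5c, 00⊕36=36, 00⊕36=36, 00⊕36=36, 00⊕36=36.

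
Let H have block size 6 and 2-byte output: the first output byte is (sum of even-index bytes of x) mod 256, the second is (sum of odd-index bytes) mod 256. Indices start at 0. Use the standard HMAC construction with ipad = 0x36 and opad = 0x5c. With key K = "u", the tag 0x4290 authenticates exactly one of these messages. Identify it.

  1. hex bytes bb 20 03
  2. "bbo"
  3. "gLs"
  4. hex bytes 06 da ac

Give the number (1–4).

4

Key "u" = 75 is 1 byte ≤ B = 6; zero-pad to 6 bytes: K' = 75 00 00 00 00 00.
K' ⊕ ipad = 43 36 36 36 36 36; K' ⊕ opad = 29 5c 5c 5c 5c 5c.
m1: inner = H(43 36 36 36 36 36 bb 20 03) = 6d c2; tag = H(29 5c 5c 5c 5c 5c 6d c2) = 4ed6
m2: inner = H(43 36 36 36 36 36 62 62 6f) = 80 04; tag = H(29 5c 5c 5c 5c 5c 80 04) = 6118
m3: inner = H(43 36 36 36 36 36 67 4c 73) = 89 ee; tag = H(29 5c 5c 5c 5c 5c 89 ee) = 6a02
m4: inner = H(43 36 36 36 36 36 06 da ac) = 61 7c; tag = H(29 5c 5c 5c 5c 5c 61 7c) = 4290 ← matches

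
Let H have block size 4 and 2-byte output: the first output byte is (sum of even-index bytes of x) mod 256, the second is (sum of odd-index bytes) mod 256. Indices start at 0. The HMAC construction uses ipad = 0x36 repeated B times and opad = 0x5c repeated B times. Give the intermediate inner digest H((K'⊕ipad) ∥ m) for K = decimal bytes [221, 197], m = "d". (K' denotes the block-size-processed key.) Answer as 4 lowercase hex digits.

8529

Key decimal bytes [221, 197] = dd c5 is 2 bytes ≤ B = 4; zero-pad to 4 bytes: K' = dd c5 00 00.
K' ⊕ ipad = eb f3 36 36.
Inner input = eb f3 36 36 ∥ 64.
Inner hash: even-index sum = 389 mod 256 = 133; odd-index sum = 297 mod 256 = 41 → 85 29.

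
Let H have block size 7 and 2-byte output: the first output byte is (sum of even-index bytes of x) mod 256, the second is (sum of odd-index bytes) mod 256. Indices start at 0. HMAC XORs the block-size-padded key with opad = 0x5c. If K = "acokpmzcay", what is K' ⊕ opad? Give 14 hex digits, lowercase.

Key "acokpmzcay" = 61 63 6f 6b 70 6d 7a 63 61 79 is 10 bytes > B = 7, so hash it first: H(key) = 1b 17, then zero-pad to 7 bytes: K' = 1b 17 00 00 00 00 00.
XOR each byte with 0x5c: 1b⊕5c=47, 17⊕5c=4b, 00⊕5c=5c, 00⊕5c=5c, 00⊕5c=5c, 00⊕5c=5c, 00⊕5c=5c.

474b5c5c5c5c5c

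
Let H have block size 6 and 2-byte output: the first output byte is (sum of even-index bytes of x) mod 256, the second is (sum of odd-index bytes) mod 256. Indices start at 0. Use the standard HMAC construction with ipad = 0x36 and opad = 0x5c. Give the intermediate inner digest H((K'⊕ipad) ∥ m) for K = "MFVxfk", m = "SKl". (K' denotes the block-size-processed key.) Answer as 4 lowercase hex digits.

Key "MFVxfk" = 4d 46 56 78 66 6b is exactly B = 6 bytes: K' = 4d 46 56 78 66 6b.
K' ⊕ ipad = 7b 70 60 4e 50 5d.
Inner input = 7b 70 60 4e 50 5d ∥ 53 4b 6c.
Inner hash: even-index sum = 490 mod 256 = 234; odd-index sum = 358 mod 256 = 102 → ea 66.

ea66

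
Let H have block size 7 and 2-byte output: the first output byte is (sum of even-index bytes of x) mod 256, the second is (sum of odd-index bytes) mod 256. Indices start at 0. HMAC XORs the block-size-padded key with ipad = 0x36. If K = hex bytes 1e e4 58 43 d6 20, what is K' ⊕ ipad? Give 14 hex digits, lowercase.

28d26e75e01636

Key hex bytes 1e e4 58 43 d6 20 is 6 bytes ≤ B = 7; zero-pad to 7 bytes: K' = 1e e4 58 43 d6 20 00.
XOR each byte with 0x36: 1e⊕36=28, e4⊕36=d2, 58⊕36=6e, 43⊕36=75, d6⊕36=e0, 20⊕36=16, 00⊕36=36.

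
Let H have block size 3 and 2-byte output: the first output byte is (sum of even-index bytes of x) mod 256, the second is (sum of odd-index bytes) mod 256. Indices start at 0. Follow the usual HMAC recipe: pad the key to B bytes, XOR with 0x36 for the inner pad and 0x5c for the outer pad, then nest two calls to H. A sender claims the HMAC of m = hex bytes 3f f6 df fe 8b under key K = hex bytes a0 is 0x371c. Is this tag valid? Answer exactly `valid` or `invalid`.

valid

Key hex bytes a0 is 1 byte ≤ B = 3; zero-pad to 3 bytes: K' = a0 00 00.
K' ⊕ ipad = 96 36 36; K' ⊕ opad = fc 5c 5c.
Inner hash: even-index sum = 704 mod 256 = 192; odd-index sum = 479 mod 256 = 223 → c0 df.
Outer hash (recomputed tag): even-index sum = 567 mod 256 = 55; odd-index sum = 284 mod 256 = 28 → 37 1c.
Recomputed tag = 371c; claimed = 371c → match.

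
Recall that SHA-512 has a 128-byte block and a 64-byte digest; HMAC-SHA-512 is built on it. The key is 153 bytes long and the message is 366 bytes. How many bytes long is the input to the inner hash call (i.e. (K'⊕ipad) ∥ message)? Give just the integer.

494

Key is 153 > 128 bytes, so it is hashed to 64 bytes then zero-padded to 128: |K'| = 128.
Inner input = (K'⊕ipad) ∥ m → 128 + 366 = 494 bytes.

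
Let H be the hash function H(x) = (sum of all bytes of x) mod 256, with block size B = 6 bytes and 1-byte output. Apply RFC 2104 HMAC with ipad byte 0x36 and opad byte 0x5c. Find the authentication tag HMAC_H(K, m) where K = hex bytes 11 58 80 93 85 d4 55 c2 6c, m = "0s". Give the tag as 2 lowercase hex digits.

ef

Key hex bytes 11 58 80 93 85 d4 55 c2 6c is 9 bytes > B = 6, so hash it first: H(key) = 58, then zero-pad to 6 bytes: K' = 58 00 00 00 00 00.
K' ⊕ ipad = 6e 36 36 36 36 36.  K' ⊕ opad = 04 5c 5c 5c 5c 5c.
Inner input = (K'⊕ipad) ∥ m = 6e 36 36 36 36 36 ∥ 30 73.
Inner hash: sum = 110+54+54+54+54+54+48+115 = 543; mod 256 = 31 → 1f.
Outer input = (K'⊕opad) ∥ inner = 04 5c 5c 5c 5c 5c ∥ 1f.
Outer hash (tag): sum = 4+92+92+92+92+92+31 = 495; mod 256 = 239 → ef.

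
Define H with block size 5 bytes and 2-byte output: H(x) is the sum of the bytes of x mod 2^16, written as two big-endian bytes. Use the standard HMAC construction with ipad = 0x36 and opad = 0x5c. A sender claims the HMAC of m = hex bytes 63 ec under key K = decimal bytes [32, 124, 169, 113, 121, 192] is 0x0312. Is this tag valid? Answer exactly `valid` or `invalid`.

invalid

Key decimal bytes [32, 124, 169, 113, 121, 192] = 20 7c a9 71 79 c0 is 6 bytes > B = 5, so hash it first: H(key) = 02 ef, then zero-pad to 5 bytes: K' = 02 ef 00 00 00.
K' ⊕ ipad = 34 d9 36 36 36; K' ⊕ opad = 5e b3 5c 5c 5c.
Inner hash: sum = 52+217+54+54+54+99+236 = 766 → 02 fe.
Outer hash (recomputed tag): sum = 94+179+92+92+92+2+254 = 805 → 03 25.
Recomputed tag = 0325; claimed = 0312 → mismatch.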